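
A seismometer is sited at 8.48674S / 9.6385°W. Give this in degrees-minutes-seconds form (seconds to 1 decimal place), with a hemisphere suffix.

Latitude: whole degrees 8; 29.20440′ → 29′ and 12.264″
Lon: 0.638500 × 60 = 38.31000′ → 38′, remainder × 60 = 18.600″

8°29′12.3″ S, 9°38′18.6″ W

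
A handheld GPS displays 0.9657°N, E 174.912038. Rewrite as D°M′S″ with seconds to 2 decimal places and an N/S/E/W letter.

φ: whole degrees 0; 57.94200′ → 57′ and 56.5200″
Longitude: 0.912038° → 54.72228′; 0.72228 × 60 = 43.3368″

0°57′56.52″ N, 174°54′43.34″ E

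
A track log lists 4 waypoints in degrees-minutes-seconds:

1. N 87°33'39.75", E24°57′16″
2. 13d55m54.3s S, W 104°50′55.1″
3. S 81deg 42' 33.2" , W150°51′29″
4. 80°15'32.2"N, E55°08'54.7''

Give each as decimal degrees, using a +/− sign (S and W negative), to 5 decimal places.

1. 87.56104, 24.95444
2. -13.93175, -104.84864
3. -81.70922, -150.85806
4. 80.25894, 55.14853

Point 1:
  Latitude: 33′ + 39.75″ = 33.66250′; 87 + 33.66250/60 = 87.561042
  N ⇒ keep positive
  Longitude: 24° + 57/60 + 16/3600 = 24 + 0.950000 + 0.004444 = 24.954444
  E ⇒ keep positive
Point 2:
  φ: 13 + 55/60 + 54.3/3600 = 13.931750
  S → negative
  λ: 50′ + 55.1″ = 50.91833′; 104 + 50.91833/60 = 104.848639
  W ⇒ negate
Point 3:
  φ: 81 + 42/60 + 33.2/3600 = 81.709222
  S → negative
  Longitude: 150° + 51/60 + 29/3600 = 150 + 0.850000 + 0.008056 = 150.858056
  hemisphere W, so the sign is −
Point 4:
  Lat: 80° + 15/60 + 32.2/3600 = 80 + 0.250000 + 0.008944 = 80.258944
  N → positive
  Longitude: 8′ + 54.7″ = 8.91167′; 55 + 8.91167/60 = 55.148528
  E ⇒ keep positive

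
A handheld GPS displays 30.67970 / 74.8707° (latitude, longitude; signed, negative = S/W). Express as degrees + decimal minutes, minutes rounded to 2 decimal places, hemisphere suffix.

φ: minutes = (30.679700 − 30) × 60 = 40.7820
Lon: minutes = (74.870700 − 74) × 60 = 52.2420

30° 40.78′ N, 74° 52.24′ E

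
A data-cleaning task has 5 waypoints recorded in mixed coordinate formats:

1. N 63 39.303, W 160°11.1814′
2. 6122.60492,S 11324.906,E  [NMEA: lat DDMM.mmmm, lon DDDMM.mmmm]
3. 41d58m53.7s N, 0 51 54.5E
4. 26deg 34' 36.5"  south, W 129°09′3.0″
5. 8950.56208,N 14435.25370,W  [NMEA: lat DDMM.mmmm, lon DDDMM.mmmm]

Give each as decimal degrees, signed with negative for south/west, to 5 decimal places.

1. 63.65505, -160.18636
2. -61.37675, 113.41510
3. 41.98158, 0.86514
4. -26.57681, -129.15083
5. 89.84270, -144.58756

Point 1:
  Latitude: 63 + 39.303/60 = 63.655050
  N ⇒ keep positive
  Longitude: 160 + 11.1814/60 = 160.186357
  W → negative
Point 2:
  Lat: split at 2 digits → 61° and 22.60492′; 61 + 22.60492/60 = 61.376749
  S → negative
  λ: split at 3 digits → 113° and 24.906′; 113 + 24.906/60 = 113.415100
  E → positive
Point 3:
  φ: 41° + 58/60 + 53.7/3600 = 41 + 0.966667 + 0.014917 = 41.981583
  N → positive
  Longitude: 0° + 51/60 + 54.5/3600 = 0 + 0.850000 + 0.015139 = 0.865139
  E ⇒ keep positive
Point 4:
  Latitude: 26° + 34/60 + 36.5/3600 = 26 + 0.566667 + 0.010139 = 26.576806
  S → negative
  λ: 9′ + 3″ = 9.05000′; 129 + 9.05000/60 = 129.150833
  W ⇒ negate
Point 5:
  Lat: degrees = first 2 digits = 89, minutes = 50.56208; 89 + 50.56208/60 = 89.842701
  N → positive
  Lon: split at 3 digits → 144° and 35.2537′; 144 + 35.2537/60 = 144.587562
  hemisphere W, so the sign is −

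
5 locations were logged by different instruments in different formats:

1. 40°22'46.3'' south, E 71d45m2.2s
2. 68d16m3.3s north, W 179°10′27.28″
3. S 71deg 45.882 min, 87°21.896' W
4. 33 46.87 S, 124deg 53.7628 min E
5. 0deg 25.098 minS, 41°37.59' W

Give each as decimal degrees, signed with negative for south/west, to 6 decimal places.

Point 1:
  Latitude: 40° + 22/60 + 46.3/3600 = 40 + 0.366667 + 0.012861 = 40.3795278
  S → negative
  Longitude: 71 + 45/60 + 2.2/3600 = 71.7506111
  E → positive
Point 2:
  Latitude: 68 + 16/60 + 3.3/3600 = 68.2675833
  N → positive
  λ: 10′ + 27.28″ = 10.45467′; 179 + 10.45467/60 = 179.1742444
  W ⇒ negate
Point 3:
  Lat: 71 + 45.882/60 = 71.7647000
  S → negative
  Longitude: 87 + 21.896/60 = 87.3649333
  W → negative
Point 4:
  φ: 46.87′ = 0.781167°; total 33.7811667
  S ⇒ negate
  Longitude: 124 + 53.7628/60 = 124.8960467
  E → positive
Point 5:
  φ: 25.098′ = 0.418300°; total 0.4183000
  S ⇒ negate
  Longitude: 37.59′ = 0.626500°; total 41.6265000
  W → negative

1. -40.379528, 71.750611
2. 68.267583, -179.174244
3. -71.764700, -87.364933
4. -33.781167, 124.896047
5. -0.418300, -41.626500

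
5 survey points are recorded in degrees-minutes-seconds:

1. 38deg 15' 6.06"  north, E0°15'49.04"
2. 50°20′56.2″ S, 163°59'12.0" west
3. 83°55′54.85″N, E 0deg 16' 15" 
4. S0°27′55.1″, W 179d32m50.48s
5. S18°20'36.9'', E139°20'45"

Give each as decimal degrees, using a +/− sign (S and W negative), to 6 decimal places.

Point 1:
  Lat: 38° + 15/60 + 6.06/3600 = 38 + 0.250000 + 0.001683 = 38.2516833
  N ⇒ keep positive
  Longitude: 15′ + 49.04″ = 15.81733′; 0 + 15.81733/60 = 0.2636222
  E → positive
Point 2:
  Lat: 50 + 20/60 + 56.2/3600 = 50.3489444
  hemisphere S, so the sign is −
  Lon: 163 + 59/60 + 12/3600 = 163.9866667
  W → negative
Point 3:
  Latitude: 83 + 55/60 + 54.85/3600 = 83.9319028
  N → positive
  λ: 0° + 16/60 + 15/3600 = 0 + 0.266667 + 0.004167 = 0.2708333
  E ⇒ keep positive
Point 4:
  Latitude: 0° + 27/60 + 55.1/3600 = 0 + 0.450000 + 0.015306 = 0.4653056
  hemisphere S, so the sign is −
  Lon: 179 + 32/60 + 50.48/3600 = 179.5473556
  W → negative
Point 5:
  Lat: 18 + 20/60 + 36.9/3600 = 18.3435833
  S → negative
  λ: 20′ + 45″ = 20.75000′; 139 + 20.75000/60 = 139.3458333
  E ⇒ keep positive

1. 38.251683, 0.263622
2. -50.348944, -163.986667
3. 83.931903, 0.270833
4. -0.465306, -179.547356
5. -18.343583, 139.345833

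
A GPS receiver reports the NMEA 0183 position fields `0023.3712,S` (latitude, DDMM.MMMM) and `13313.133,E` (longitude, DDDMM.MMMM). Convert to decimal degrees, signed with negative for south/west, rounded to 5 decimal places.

-0.38952, 133.21888

Latitude: split at 2 digits → 00° and 23.3712′; 0 + 23.3712/60 = 0.389520
hemisphere S, so the sign is −
Longitude: degrees = first 3 digits = 133, minutes = 13.133; 133 + 13.133/60 = 133.218883
E ⇒ keep positive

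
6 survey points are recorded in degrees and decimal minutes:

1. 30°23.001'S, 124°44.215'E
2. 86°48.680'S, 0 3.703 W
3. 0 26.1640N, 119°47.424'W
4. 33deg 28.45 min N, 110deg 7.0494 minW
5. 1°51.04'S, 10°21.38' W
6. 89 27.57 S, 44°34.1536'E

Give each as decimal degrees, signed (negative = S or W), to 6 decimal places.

Point 1:
  Lat: 30 + 23.001/60 = 30.3833500
  hemisphere S, so the sign is −
  λ: 44.215′ = 0.736917°; total 124.7369167
  E ⇒ keep positive
Point 2:
  φ: 48.68′ = 0.811333°; total 86.8113333
  S ⇒ negate
  Lon: 0 + 3.703/60 = 0.0617167
  hemisphere W, so the sign is −
Point 3:
  φ: 0 + 26.164/60 = 0.4360667
  N → positive
  Lon: 119 + 47.424/60 = 119.7904000
  hemisphere W, so the sign is −
Point 4:
  Latitude: 33 + 28.45/60 = 33.4741667
  N → positive
  Lon: 110 + 7.0494/60 = 110.1174900
  W ⇒ negate
Point 5:
  Latitude: 1 + 51.04/60 = 1.8506667
  S ⇒ negate
  Longitude: 10 + 21.38/60 = 10.3563333
  W → negative
Point 6:
  Latitude: 27.57′ = 0.459500°; total 89.4595000
  hemisphere S, so the sign is −
  Lon: 34.1536′ = 0.569227°; total 44.5692267
  E → positive

1. -30.383350, 124.736917
2. -86.811333, -0.061717
3. 0.436067, -119.790400
4. 33.474167, -110.117490
5. -1.850667, -10.356333
6. -89.459500, 44.569227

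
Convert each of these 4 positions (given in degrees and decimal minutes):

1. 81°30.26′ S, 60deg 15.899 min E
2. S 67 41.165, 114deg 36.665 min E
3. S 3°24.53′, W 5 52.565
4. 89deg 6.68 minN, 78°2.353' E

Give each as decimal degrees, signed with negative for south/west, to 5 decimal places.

1. -81.50433, 60.26498
2. -67.68608, 114.61108
3. -3.40883, -5.87608
4. 89.11133, 78.03922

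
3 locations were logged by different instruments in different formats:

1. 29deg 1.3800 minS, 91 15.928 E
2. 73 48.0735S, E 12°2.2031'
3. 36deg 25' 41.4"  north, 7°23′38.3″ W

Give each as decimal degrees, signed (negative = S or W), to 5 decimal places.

Point 1:
  Lat: 1.38′ = 0.023000°; total 29.023000
  S → negative
  Longitude: 15.928′ = 0.265467°; total 91.265467
  E ⇒ keep positive
Point 2:
  Lat: 73 + 48.0735/60 = 73.801225
  S ⇒ negate
  λ: 12 + 2.2031/60 = 12.036718
  E → positive
Point 3:
  Latitude: 36° + 25/60 + 41.4/3600 = 36 + 0.416667 + 0.011500 = 36.428167
  N → positive
  Longitude: 7° + 23/60 + 38.3/3600 = 7 + 0.383333 + 0.010639 = 7.393972
  W → negative

1. -29.02300, 91.26547
2. -73.80123, 12.03672
3. 36.42817, -7.39397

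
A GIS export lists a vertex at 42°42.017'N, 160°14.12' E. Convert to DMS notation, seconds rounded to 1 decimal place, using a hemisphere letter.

42°42′1.0″ N, 160°14′7.2″ E

Latitude: 42.01700′ → 42′ and 0.01700 × 60 = 1.020″
Longitude: 14.12000′ → 14′ and 0.12000 × 60 = 7.200″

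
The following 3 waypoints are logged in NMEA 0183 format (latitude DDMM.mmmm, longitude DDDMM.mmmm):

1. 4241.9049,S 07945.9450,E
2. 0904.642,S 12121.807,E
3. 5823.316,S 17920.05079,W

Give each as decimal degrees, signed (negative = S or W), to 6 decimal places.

1. -42.698415, 79.765750
2. -9.077367, 121.363450
3. -58.388600, -179.334180

Point 1:
  Lat: split at 2 digits → 42° and 41.9049′; 42 + 41.9049/60 = 42.6984150
  S ⇒ negate
  Lon: split at 3 digits → 079° and 45.945′; 79 + 45.945/60 = 79.7657500
  E → positive
Point 2:
  φ: split at 2 digits → 09° and 4.642′; 9 + 4.642/60 = 9.0773667
  hemisphere S, so the sign is −
  Lon: split at 3 digits → 121° and 21.807′; 121 + 21.807/60 = 121.3634500
  E ⇒ keep positive
Point 3:
  Lat: degrees = first 2 digits = 58, minutes = 23.316; 58 + 23.316/60 = 58.3886000
  hemisphere S, so the sign is −
  λ: degrees = first 3 digits = 179, minutes = 20.05079; 179 + 20.05079/60 = 179.3341798
  W ⇒ negate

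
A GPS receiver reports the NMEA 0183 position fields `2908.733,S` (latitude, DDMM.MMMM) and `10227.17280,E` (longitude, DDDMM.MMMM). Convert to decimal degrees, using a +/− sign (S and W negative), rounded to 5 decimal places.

-29.14555, 102.45288

φ: degrees = first 2 digits = 29, minutes = 8.733; 29 + 8.733/60 = 29.145550
hemisphere S, so the sign is −
Longitude: degrees = first 3 digits = 102, minutes = 27.1728; 102 + 27.1728/60 = 102.452880
E → positive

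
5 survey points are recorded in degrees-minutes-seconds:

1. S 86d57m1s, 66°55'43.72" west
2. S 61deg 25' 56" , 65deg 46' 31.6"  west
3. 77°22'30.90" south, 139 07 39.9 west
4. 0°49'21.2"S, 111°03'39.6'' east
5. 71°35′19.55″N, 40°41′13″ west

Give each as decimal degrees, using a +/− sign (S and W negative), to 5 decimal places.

Point 1:
  Lat: 57′ + 1″ = 57.01667′; 86 + 57.01667/60 = 86.950278
  S ⇒ negate
  λ: 55′ + 43.72″ = 55.72867′; 66 + 55.72867/60 = 66.928811
  W ⇒ negate
Point 2:
  Lat: 61 + 25/60 + 56/3600 = 61.432222
  S ⇒ negate
  λ: 46′ + 31.6″ = 46.52667′; 65 + 46.52667/60 = 65.775444
  W ⇒ negate
Point 3:
  Lat: 77 + 22/60 + 30.9/3600 = 77.375250
  S → negative
  λ: 7′ + 39.9″ = 7.66500′; 139 + 7.66500/60 = 139.127750
  hemisphere W, so the sign is −
Point 4:
  Latitude: 49′ + 21.2″ = 49.35333′; 0 + 49.35333/60 = 0.822556
  S → negative
  λ: 3′ + 39.6″ = 3.66000′; 111 + 3.66000/60 = 111.061000
  E ⇒ keep positive
Point 5:
  φ: 71 + 35/60 + 19.55/3600 = 71.588764
  N → positive
  Longitude: 40° + 41/60 + 13/3600 = 40 + 0.683333 + 0.003611 = 40.686944
  W → negative

1. -86.95028, -66.92881
2. -61.43222, -65.77544
3. -77.37525, -139.12775
4. -0.82256, 111.06100
5. 71.58876, -40.68694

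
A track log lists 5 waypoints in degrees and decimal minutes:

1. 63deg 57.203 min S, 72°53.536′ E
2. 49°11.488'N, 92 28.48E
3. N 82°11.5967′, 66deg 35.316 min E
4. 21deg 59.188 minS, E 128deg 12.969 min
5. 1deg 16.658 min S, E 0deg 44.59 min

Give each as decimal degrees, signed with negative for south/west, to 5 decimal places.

1. -63.95338, 72.89227
2. 49.19147, 92.47467
3. 82.19328, 66.58860
4. -21.98647, 128.21615
5. -1.27763, 0.74317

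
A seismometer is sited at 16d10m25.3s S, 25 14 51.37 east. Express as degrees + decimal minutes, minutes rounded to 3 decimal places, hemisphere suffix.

16° 10.422′ S, 25° 14.856′ E

Lat: seconds/60 = 0.42167; minutes = 10 + 0.42167 = 10.42167
λ: 14 + 51.37/60 = 14.85617′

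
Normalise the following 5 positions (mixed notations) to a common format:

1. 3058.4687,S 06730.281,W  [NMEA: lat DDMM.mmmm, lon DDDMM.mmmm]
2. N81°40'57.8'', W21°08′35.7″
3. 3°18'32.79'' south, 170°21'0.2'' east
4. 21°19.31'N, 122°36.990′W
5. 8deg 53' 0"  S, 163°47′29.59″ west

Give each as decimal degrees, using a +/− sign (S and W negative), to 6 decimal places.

Point 1:
  φ: degrees = first 2 digits = 30, minutes = 58.4687; 30 + 58.4687/60 = 30.9744783
  hemisphere S, so the sign is −
  Lon: degrees = first 3 digits = 67, minutes = 30.281; 67 + 30.281/60 = 67.5046833
  W ⇒ negate
Point 2:
  Latitude: 40′ + 57.8″ = 40.96333′; 81 + 40.96333/60 = 81.6827222
  N → positive
  Longitude: 21 + 8/60 + 35.7/3600 = 21.1432500
  W ⇒ negate
Point 3:
  Latitude: 3 + 18/60 + 32.79/3600 = 3.3091083
  S → negative
  λ: 21′ + 0.2″ = 21.00333′; 170 + 21.00333/60 = 170.3500556
  E ⇒ keep positive
Point 4:
  Latitude: 19.31′ = 0.321833°; total 21.3218333
  N ⇒ keep positive
  Lon: 36.99′ = 0.616500°; total 122.6165000
  W ⇒ negate
Point 5:
  Latitude: 8° + 53/60 + 0/3600 = 8 + 0.883333 + 0.000000 = 8.8833333
  S → negative
  Lon: 163 + 47/60 + 29.59/3600 = 163.7915528
  W ⇒ negate

1. -30.974478, -67.504683
2. 81.682722, -21.143250
3. -3.309108, 170.350056
4. 21.321833, -122.616500
5. -8.883333, -163.791553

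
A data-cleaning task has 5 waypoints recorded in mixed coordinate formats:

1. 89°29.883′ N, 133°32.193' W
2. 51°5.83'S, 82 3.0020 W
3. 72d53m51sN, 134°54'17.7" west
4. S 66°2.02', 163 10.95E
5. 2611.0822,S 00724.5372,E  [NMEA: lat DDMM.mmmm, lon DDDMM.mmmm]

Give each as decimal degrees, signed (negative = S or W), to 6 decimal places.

Point 1:
  Latitude: 29.883′ = 0.498050°; total 89.4980500
  N ⇒ keep positive
  Longitude: 32.193′ = 0.536550°; total 133.5365500
  W → negative
Point 2:
  φ: 51 + 5.83/60 = 51.0971667
  S → negative
  λ: 82 + 3.002/60 = 82.0500333
  W ⇒ negate
Point 3:
  φ: 53′ + 51″ = 53.85000′; 72 + 53.85000/60 = 72.8975000
  N ⇒ keep positive
  λ: 54′ + 17.7″ = 54.29500′; 134 + 54.29500/60 = 134.9049167
  W ⇒ negate
Point 4:
  φ: 2.02′ = 0.033667°; total 66.0336667
  hemisphere S, so the sign is −
  λ: 163 + 10.95/60 = 163.1825000
  E ⇒ keep positive
Point 5:
  Lat: split at 2 digits → 26° and 11.0822′; 26 + 11.0822/60 = 26.1847033
  S → negative
  Lon: split at 3 digits → 007° and 24.5372′; 7 + 24.5372/60 = 7.4089533
  E → positive

1. 89.498050, -133.536550
2. -51.097167, -82.050033
3. 72.897500, -134.904917
4. -66.033667, 163.182500
5. -26.184703, 7.408953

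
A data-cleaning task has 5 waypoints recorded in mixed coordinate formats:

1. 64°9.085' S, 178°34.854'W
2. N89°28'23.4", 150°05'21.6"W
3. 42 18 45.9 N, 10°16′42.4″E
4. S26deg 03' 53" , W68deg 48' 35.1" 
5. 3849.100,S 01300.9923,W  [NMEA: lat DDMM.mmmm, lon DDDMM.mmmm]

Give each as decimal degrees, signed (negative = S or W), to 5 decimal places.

Point 1:
  Latitude: 64 + 9.085/60 = 64.151417
  S ⇒ negate
  Lon: 34.854′ = 0.580900°; total 178.580900
  W ⇒ negate
Point 2:
  φ: 28′ + 23.4″ = 28.39000′; 89 + 28.39000/60 = 89.473167
  N ⇒ keep positive
  Lon: 150 + 5/60 + 21.6/3600 = 150.089333
  W ⇒ negate
Point 3:
  φ: 18′ + 45.9″ = 18.76500′; 42 + 18.76500/60 = 42.312750
  N ⇒ keep positive
  Lon: 10 + 16/60 + 42.4/3600 = 10.278444
  E ⇒ keep positive
Point 4:
  Lat: 26° + 3/60 + 53/3600 = 26 + 0.050000 + 0.014722 = 26.064722
  S → negative
  Lon: 68 + 48/60 + 35.1/3600 = 68.809750
  hemisphere W, so the sign is −
Point 5:
  Lat: split at 2 digits → 38° and 49.1′; 38 + 49.1/60 = 38.818333
  hemisphere S, so the sign is −
  Longitude: degrees = first 3 digits = 13, minutes = 0.9923; 13 + 0.9923/60 = 13.016538
  W ⇒ negate

1. -64.15142, -178.58090
2. 89.47317, -150.08933
3. 42.31275, 10.27844
4. -26.06472, -68.80975
5. -38.81833, -13.01654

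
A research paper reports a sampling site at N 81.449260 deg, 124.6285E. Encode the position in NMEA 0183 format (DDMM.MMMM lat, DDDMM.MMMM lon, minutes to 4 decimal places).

8126.9556,N / 12437.7100,E

Latitude: 81° + 0.449260 × 60 = 81° 26.955600′
λ: 124° + 0.628500 × 60 = 124° 37.710000′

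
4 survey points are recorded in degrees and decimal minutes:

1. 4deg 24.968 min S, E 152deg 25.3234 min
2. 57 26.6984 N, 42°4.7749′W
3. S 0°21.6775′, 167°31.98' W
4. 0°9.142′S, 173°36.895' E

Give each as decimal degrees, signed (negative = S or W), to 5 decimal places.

1. -4.41613, 152.42206
2. 57.44497, -42.07958
3. -0.36129, -167.53300
4. -0.15237, 173.61492

Point 1:
  Lat: 24.968′ = 0.416133°; total 4.416133
  S ⇒ negate
  λ: 25.3234′ = 0.422057°; total 152.422057
  E → positive
Point 2:
  φ: 26.6984′ = 0.444973°; total 57.444973
  N ⇒ keep positive
  Lon: 42 + 4.7749/60 = 42.079582
  hemisphere W, so the sign is −
Point 3:
  Lat: 21.6775′ = 0.361292°; total 0.361292
  hemisphere S, so the sign is −
  Longitude: 31.98′ = 0.533000°; total 167.533000
  W → negative
Point 4:
  φ: 9.142′ = 0.152367°; total 0.152367
  S → negative
  Longitude: 36.895′ = 0.614917°; total 173.614917
  E ⇒ keep positive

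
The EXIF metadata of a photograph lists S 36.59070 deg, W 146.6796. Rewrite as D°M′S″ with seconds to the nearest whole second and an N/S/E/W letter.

Latitude: 0.590700 × 60 = 35.44200′ → 35′, remainder × 60 = 26.52″
λ: 0.679600 × 60 = 40.77600′ → 40′, remainder × 60 = 46.56″

36°35′27″ S, 146°40′47″ W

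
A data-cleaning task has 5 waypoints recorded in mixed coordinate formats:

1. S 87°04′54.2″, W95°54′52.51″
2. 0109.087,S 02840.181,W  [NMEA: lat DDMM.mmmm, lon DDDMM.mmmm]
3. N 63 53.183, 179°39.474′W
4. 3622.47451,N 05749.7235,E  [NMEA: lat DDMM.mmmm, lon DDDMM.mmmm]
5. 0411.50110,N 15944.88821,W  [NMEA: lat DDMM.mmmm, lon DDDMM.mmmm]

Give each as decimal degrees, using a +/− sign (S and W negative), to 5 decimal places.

1. -87.08172, -95.91459
2. -1.15145, -28.66968
3. 63.88638, -179.65790
4. 36.37458, 57.82873
5. 4.19169, -159.74814

Point 1:
  φ: 4′ + 54.2″ = 4.90333′; 87 + 4.90333/60 = 87.081722
  S ⇒ negate
  Lon: 95° + 54/60 + 52.51/3600 = 95 + 0.900000 + 0.014586 = 95.914586
  W ⇒ negate
Point 2:
  Lat: split at 2 digits → 01° and 9.087′; 1 + 9.087/60 = 1.151450
  S ⇒ negate
  λ: degrees = first 3 digits = 28, minutes = 40.181; 28 + 40.181/60 = 28.669683
  W → negative
Point 3:
  φ: 63 + 53.183/60 = 63.886383
  N ⇒ keep positive
  Longitude: 39.474′ = 0.657900°; total 179.657900
  W ⇒ negate
Point 4:
  Latitude: degrees = first 2 digits = 36, minutes = 22.47451; 36 + 22.47451/60 = 36.374575
  N → positive
  λ: split at 3 digits → 057° and 49.7235′; 57 + 49.7235/60 = 57.828725
  E ⇒ keep positive
Point 5:
  Lat: split at 2 digits → 04° and 11.5011′; 4 + 11.5011/60 = 4.191685
  N ⇒ keep positive
  Longitude: degrees = first 3 digits = 159, minutes = 44.88821; 159 + 44.88821/60 = 159.748137
  hemisphere W, so the sign is −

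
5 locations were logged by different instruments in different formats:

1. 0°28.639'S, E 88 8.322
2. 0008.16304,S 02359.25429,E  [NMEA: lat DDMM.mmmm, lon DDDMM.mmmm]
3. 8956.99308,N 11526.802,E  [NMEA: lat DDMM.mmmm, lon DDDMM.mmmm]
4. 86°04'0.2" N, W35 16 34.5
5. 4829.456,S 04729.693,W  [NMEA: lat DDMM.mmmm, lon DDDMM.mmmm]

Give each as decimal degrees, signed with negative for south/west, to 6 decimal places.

1. -0.477317, 88.138700
2. -0.136051, 23.987572
3. 89.949885, 115.446700
4. 86.066722, -35.276250
5. -48.490933, -47.494883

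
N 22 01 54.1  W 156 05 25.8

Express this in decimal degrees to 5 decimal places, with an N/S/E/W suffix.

Lat: 22° + 1/60 + 54.1/3600 = 22 + 0.016667 + 0.015028 = 22.031694
Longitude: 156° + 5/60 + 25.8/3600 = 156 + 0.083333 + 0.007167 = 156.090500

22.03169° N, 156.09050° W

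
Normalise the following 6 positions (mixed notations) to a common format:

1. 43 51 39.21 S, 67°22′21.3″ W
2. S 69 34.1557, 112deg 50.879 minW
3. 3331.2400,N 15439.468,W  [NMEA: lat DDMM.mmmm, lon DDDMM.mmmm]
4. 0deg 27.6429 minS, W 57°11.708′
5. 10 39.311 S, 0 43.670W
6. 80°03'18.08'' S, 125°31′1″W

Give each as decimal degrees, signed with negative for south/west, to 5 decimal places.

1. -43.86089, -67.37258
2. -69.56926, -112.84798
3. 33.52067, -154.65780
4. -0.46072, -57.19513
5. -10.65518, -0.72783
6. -80.05502, -125.51694

Point 1:
  Lat: 43 + 51/60 + 39.21/3600 = 43.860892
  hemisphere S, so the sign is −
  λ: 22′ + 21.3″ = 22.35500′; 67 + 22.35500/60 = 67.372583
  W ⇒ negate
Point 2:
  Latitude: 34.1557′ = 0.569262°; total 69.569262
  S → negative
  Lon: 112 + 50.879/60 = 112.847983
  hemisphere W, so the sign is −
Point 3:
  Lat: degrees = first 2 digits = 33, minutes = 31.24; 33 + 31.24/60 = 33.520667
  N → positive
  λ: split at 3 digits → 154° and 39.468′; 154 + 39.468/60 = 154.657800
  W ⇒ negate
Point 4:
  Latitude: 0 + 27.6429/60 = 0.460715
  S → negative
  Lon: 57 + 11.708/60 = 57.195133
  hemisphere W, so the sign is −
Point 5:
  φ: 10 + 39.311/60 = 10.655183
  hemisphere S, so the sign is −
  Longitude: 43.67′ = 0.727833°; total 0.727833
  W ⇒ negate
Point 6:
  Latitude: 3′ + 18.08″ = 3.30133′; 80 + 3.30133/60 = 80.055022
  S → negative
  Lon: 31′ + 1″ = 31.01667′; 125 + 31.01667/60 = 125.516944
  W → negative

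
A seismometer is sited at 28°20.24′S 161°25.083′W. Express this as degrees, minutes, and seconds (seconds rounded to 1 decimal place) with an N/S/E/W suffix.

φ: fractional minutes 0.24000 × 60 = 14.400″
λ: fractional minutes 0.08300 × 60 = 4.980″

28°20′14.4″ S, 161°25′5.0″ W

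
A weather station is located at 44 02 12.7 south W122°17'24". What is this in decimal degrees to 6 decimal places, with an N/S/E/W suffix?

φ: 44 + 2/60 + 12.7/3600 = 44.0368611
Longitude: 122° + 17/60 + 24/3600 = 122 + 0.283333 + 0.006667 = 122.2900000

44.036861° S, 122.290000° W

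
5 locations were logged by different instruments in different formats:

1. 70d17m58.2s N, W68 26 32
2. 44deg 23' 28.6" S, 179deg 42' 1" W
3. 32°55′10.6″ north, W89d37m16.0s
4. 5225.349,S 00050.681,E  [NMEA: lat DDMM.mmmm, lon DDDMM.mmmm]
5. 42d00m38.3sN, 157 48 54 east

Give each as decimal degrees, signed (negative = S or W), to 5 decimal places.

1. 70.29950, -68.44222
2. -44.39128, -179.70028
3. 32.91961, -89.62111
4. -52.42248, 0.84468
5. 42.01064, 157.81500

Point 1:
  Latitude: 70 + 17/60 + 58.2/3600 = 70.299500
  N → positive
  λ: 26′ + 32″ = 26.53333′; 68 + 26.53333/60 = 68.442222
  W → negative
Point 2:
  φ: 44 + 23/60 + 28.6/3600 = 44.391278
  hemisphere S, so the sign is −
  Longitude: 179° + 42/60 + 1/3600 = 179 + 0.700000 + 0.000278 = 179.700278
  W ⇒ negate
Point 3:
  φ: 55′ + 10.6″ = 55.17667′; 32 + 55.17667/60 = 32.919611
  N ⇒ keep positive
  Lon: 37′ + 16″ = 37.26667′; 89 + 37.26667/60 = 89.621111
  W → negative
Point 4:
  φ: split at 2 digits → 52° and 25.349′; 52 + 25.349/60 = 52.422483
  hemisphere S, so the sign is −
  Longitude: degrees = first 3 digits = 0, minutes = 50.681; 0 + 50.681/60 = 0.844683
  E → positive
Point 5:
  Lat: 0′ + 38.3″ = 0.63833′; 42 + 0.63833/60 = 42.010639
  N ⇒ keep positive
  Lon: 157° + 48/60 + 54/3600 = 157 + 0.800000 + 0.015000 = 157.815000
  E → positive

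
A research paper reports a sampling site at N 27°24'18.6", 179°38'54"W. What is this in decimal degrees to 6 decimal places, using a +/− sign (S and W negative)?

27.405167, -179.648333

Lat: 27° + 24/60 + 18.6/3600 = 27 + 0.400000 + 0.005167 = 27.4051667
N → positive
Longitude: 179 + 38/60 + 54/3600 = 179.6483333
W → negative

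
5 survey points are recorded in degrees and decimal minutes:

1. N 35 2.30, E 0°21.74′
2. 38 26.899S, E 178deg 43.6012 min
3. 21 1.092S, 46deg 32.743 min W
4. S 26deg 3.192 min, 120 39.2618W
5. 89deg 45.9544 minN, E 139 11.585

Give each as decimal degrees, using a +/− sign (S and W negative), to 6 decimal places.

1. 35.038333, 0.362333
2. -38.448317, 178.726687
3. -21.018200, -46.545717
4. -26.053200, -120.654363
5. 89.765907, 139.193083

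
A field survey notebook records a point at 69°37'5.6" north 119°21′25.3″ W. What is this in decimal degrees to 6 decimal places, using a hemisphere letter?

Latitude: 37′ + 5.6″ = 37.09333′; 69 + 37.09333/60 = 69.6182222
λ: 119 + 21/60 + 25.3/3600 = 119.3570278

69.618222° N, 119.357028° W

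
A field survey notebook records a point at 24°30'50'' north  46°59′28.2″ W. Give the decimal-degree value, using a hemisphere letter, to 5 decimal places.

Latitude: 30′ + 50″ = 30.83333′; 24 + 30.83333/60 = 24.513889
Lon: 46 + 59/60 + 28.2/3600 = 46.991167

24.51389° N, 46.99117° W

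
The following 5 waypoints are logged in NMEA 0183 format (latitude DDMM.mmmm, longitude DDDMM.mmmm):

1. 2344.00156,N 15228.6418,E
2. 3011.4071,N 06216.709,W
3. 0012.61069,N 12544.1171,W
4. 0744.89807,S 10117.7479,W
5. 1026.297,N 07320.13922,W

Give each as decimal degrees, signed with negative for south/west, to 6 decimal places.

1. 23.733359, 152.477363
2. 30.190118, -62.278483
3. 0.210178, -125.735285
4. -7.748301, -101.295798
5. 10.438283, -73.335654

Point 1:
  Latitude: split at 2 digits → 23° and 44.00156′; 23 + 44.00156/60 = 23.7333593
  N → positive
  Lon: degrees = first 3 digits = 152, minutes = 28.6418; 152 + 28.6418/60 = 152.4773633
  E → positive
Point 2:
  Latitude: degrees = first 2 digits = 30, minutes = 11.4071; 30 + 11.4071/60 = 30.1901183
  N → positive
  Lon: degrees = first 3 digits = 62, minutes = 16.709; 62 + 16.709/60 = 62.2784833
  W ⇒ negate
Point 3:
  Lat: degrees = first 2 digits = 0, minutes = 12.61069; 0 + 12.61069/60 = 0.2101782
  N → positive
  Longitude: degrees = first 3 digits = 125, minutes = 44.1171; 125 + 44.1171/60 = 125.7352850
  hemisphere W, so the sign is −
Point 4:
  Lat: degrees = first 2 digits = 7, minutes = 44.89807; 7 + 44.89807/60 = 7.7483012
  S → negative
  Longitude: degrees = first 3 digits = 101, minutes = 17.7479; 101 + 17.7479/60 = 101.2957983
  W ⇒ negate
Point 5:
  Latitude: split at 2 digits → 10° and 26.297′; 10 + 26.297/60 = 10.4382833
  N → positive
  λ: degrees = first 3 digits = 73, minutes = 20.13922; 73 + 20.13922/60 = 73.3356537
  W ⇒ negate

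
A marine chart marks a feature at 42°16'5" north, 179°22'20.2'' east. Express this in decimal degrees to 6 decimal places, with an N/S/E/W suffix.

42.268056° N, 179.372278° E

Lat: 42° + 16/60 + 5/3600 = 42 + 0.266667 + 0.001389 = 42.2680556
Longitude: 179 + 22/60 + 20.2/3600 = 179.3722778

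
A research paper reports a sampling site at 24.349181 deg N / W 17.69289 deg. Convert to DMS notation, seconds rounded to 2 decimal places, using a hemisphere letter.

Latitude: whole degrees 24; 20.95086′ → 20′ and 57.0516″
λ: 0.692890° → 41.57340′; 0.57340 × 60 = 34.4040″

24°20′57.05″ N, 17°41′34.40″ W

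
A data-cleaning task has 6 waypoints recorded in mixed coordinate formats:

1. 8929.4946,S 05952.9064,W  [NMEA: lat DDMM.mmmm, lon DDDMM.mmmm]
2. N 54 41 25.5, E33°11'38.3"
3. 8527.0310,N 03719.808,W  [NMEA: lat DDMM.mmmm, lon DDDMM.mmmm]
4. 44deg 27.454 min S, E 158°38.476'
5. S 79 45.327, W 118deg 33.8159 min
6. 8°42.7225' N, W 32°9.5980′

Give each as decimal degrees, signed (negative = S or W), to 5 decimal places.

Point 1:
  Latitude: degrees = first 2 digits = 89, minutes = 29.4946; 89 + 29.4946/60 = 89.491577
  hemisphere S, so the sign is −
  Lon: degrees = first 3 digits = 59, minutes = 52.9064; 59 + 52.9064/60 = 59.881773
  W ⇒ negate
Point 2:
  Lat: 54° + 41/60 + 25.5/3600 = 54 + 0.683333 + 0.007083 = 54.690417
  N → positive
  Lon: 33 + 11/60 + 38.3/3600 = 33.193972
  E → positive
Point 3:
  Lat: degrees = first 2 digits = 85, minutes = 27.031; 85 + 27.031/60 = 85.450517
  N ⇒ keep positive
  λ: degrees = first 3 digits = 37, minutes = 19.808; 37 + 19.808/60 = 37.330133
  hemisphere W, so the sign is −
Point 4:
  φ: 27.454′ = 0.457567°; total 44.457567
  S ⇒ negate
  λ: 158 + 38.476/60 = 158.641267
  E ⇒ keep positive
Point 5:
  Latitude: 79 + 45.327/60 = 79.755450
  S → negative
  Longitude: 33.8159′ = 0.563598°; total 118.563598
  hemisphere W, so the sign is −
Point 6:
  Latitude: 8 + 42.7225/60 = 8.712042
  N ⇒ keep positive
  Longitude: 9.598′ = 0.159967°; total 32.159967
  W ⇒ negate

1. -89.49158, -59.88177
2. 54.69042, 33.19397
3. 85.45052, -37.33013
4. -44.45757, 158.64127
5. -79.75545, -118.56360
6. 8.71204, -32.15997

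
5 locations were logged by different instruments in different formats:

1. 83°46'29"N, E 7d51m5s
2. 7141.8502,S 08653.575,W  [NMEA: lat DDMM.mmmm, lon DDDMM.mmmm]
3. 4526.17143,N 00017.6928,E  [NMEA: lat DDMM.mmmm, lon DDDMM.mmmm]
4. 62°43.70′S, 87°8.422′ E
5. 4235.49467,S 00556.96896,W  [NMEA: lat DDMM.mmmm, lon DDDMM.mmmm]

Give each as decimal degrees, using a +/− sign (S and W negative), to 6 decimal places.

Point 1:
  φ: 46′ + 29″ = 46.48333′; 83 + 46.48333/60 = 83.7747222
  N ⇒ keep positive
  λ: 7° + 51/60 + 5/3600 = 7 + 0.850000 + 0.001389 = 7.8513889
  E → positive
Point 2:
  Latitude: degrees = first 2 digits = 71, minutes = 41.8502; 71 + 41.8502/60 = 71.6975033
  S ⇒ negate
  Lon: split at 3 digits → 086° and 53.575′; 86 + 53.575/60 = 86.8929167
  hemisphere W, so the sign is −
Point 3:
  Lat: split at 2 digits → 45° and 26.17143′; 45 + 26.17143/60 = 45.4361905
  N ⇒ keep positive
  Lon: split at 3 digits → 000° and 17.6928′; 0 + 17.6928/60 = 0.2948800
  E → positive
Point 4:
  Lat: 43.7′ = 0.728333°; total 62.7283333
  S ⇒ negate
  λ: 87 + 8.422/60 = 87.1403667
  E → positive
Point 5:
  Lat: degrees = first 2 digits = 42, minutes = 35.49467; 42 + 35.49467/60 = 42.5915778
  hemisphere S, so the sign is −
  Lon: degrees = first 3 digits = 5, minutes = 56.96896; 5 + 56.96896/60 = 5.9494827
  W ⇒ negate

1. 83.774722, 7.851389
2. -71.697503, -86.892917
3. 45.436191, 0.294880
4. -62.728333, 87.140367
5. -42.591578, -5.949483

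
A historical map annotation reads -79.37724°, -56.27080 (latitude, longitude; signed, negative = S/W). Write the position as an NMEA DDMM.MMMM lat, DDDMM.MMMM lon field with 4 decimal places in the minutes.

Latitude is negative → S; |value| = 79.377240
Latitude: fractional part 0.377240 → 22.634400 minutes
Longitude is negative → W; |value| = 56.270800
Lon: minutes = (56.270800 − 56) × 60 = 16.248000

7922.6344,S / 05616.2480,W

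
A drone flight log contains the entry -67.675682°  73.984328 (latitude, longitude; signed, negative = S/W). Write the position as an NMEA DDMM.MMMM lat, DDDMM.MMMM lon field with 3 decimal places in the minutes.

Latitude is negative → S; |value| = 67.675682
Lat: fractional part 0.675682 → 40.54092 minutes
λ: 73° + 0.984328 × 60 = 73° 59.05968′

6740.541,S / 07359.060,E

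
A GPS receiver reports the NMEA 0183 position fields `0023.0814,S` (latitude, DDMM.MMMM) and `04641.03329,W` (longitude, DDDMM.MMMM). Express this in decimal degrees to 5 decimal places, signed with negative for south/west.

Latitude: degrees = first 2 digits = 0, minutes = 23.0814; 0 + 23.0814/60 = 0.384690
hemisphere S, so the sign is −
Lon: degrees = first 3 digits = 46, minutes = 41.03329; 46 + 41.03329/60 = 46.683888
W ⇒ negate

-0.38469, -46.68389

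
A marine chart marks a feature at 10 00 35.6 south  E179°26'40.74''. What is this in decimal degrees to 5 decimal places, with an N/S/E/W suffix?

φ: 10° + 0/60 + 35.6/3600 = 10 + 0.000000 + 0.009889 = 10.009889
λ: 179 + 26/60 + 40.74/3600 = 179.444650

10.00989° S, 179.44465° E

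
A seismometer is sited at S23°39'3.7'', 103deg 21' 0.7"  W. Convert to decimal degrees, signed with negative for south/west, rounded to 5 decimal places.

Lat: 23 + 39/60 + 3.7/3600 = 23.651028
S ⇒ negate
Lon: 21′ + 0.7″ = 21.01167′; 103 + 21.01167/60 = 103.350194
hemisphere W, so the sign is −

-23.65103, -103.35019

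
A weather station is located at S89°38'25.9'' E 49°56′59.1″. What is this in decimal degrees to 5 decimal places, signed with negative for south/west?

-89.64053, 49.94975

Latitude: 89 + 38/60 + 25.9/3600 = 89.640528
hemisphere S, so the sign is −
Lon: 49° + 56/60 + 59.1/3600 = 49 + 0.933333 + 0.016417 = 49.949750
E ⇒ keep positive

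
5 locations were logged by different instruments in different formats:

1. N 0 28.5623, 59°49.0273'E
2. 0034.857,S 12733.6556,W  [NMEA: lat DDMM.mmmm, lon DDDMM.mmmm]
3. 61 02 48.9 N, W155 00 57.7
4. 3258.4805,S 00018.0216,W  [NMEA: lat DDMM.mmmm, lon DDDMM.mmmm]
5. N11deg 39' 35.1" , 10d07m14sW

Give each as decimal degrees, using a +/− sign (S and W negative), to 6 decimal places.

1. 0.476038, 59.817122
2. -0.580950, -127.560927
3. 61.046917, -155.016028
4. -32.974675, -0.300360
5. 11.659750, -10.120556

Point 1:
  φ: 0 + 28.5623/60 = 0.4760383
  N → positive
  Lon: 49.0273′ = 0.817122°; total 59.8171217
  E ⇒ keep positive
Point 2:
  Lat: degrees = first 2 digits = 0, minutes = 34.857; 0 + 34.857/60 = 0.5809500
  hemisphere S, so the sign is −
  λ: split at 3 digits → 127° and 33.6556′; 127 + 33.6556/60 = 127.5609267
  W → negative
Point 3:
  Latitude: 2′ + 48.9″ = 2.81500′; 61 + 2.81500/60 = 61.0469167
  N ⇒ keep positive
  Lon: 0′ + 57.7″ = 0.96167′; 155 + 0.96167/60 = 155.0160278
  W ⇒ negate
Point 4:
  φ: degrees = first 2 digits = 32, minutes = 58.4805; 32 + 58.4805/60 = 32.9746750
  S ⇒ negate
  Lon: split at 3 digits → 000° and 18.0216′; 0 + 18.0216/60 = 0.3003600
  hemisphere W, so the sign is −
Point 5:
  Lat: 39′ + 35.1″ = 39.58500′; 11 + 39.58500/60 = 11.6597500
  N ⇒ keep positive
  Lon: 10° + 7/60 + 14/3600 = 10 + 0.116667 + 0.003889 = 10.1205556
  hemisphere W, so the sign is −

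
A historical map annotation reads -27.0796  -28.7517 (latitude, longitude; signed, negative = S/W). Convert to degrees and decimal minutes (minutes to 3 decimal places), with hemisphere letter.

Latitude is negative → S; |value| = 27.079600
φ: minutes = (27.079600 − 27) × 60 = 4.77600
Longitude is negative → W; |value| = 28.751700
Longitude: minutes = (28.751700 − 28) × 60 = 45.10200

27° 4.776′ S, 28° 45.102′ W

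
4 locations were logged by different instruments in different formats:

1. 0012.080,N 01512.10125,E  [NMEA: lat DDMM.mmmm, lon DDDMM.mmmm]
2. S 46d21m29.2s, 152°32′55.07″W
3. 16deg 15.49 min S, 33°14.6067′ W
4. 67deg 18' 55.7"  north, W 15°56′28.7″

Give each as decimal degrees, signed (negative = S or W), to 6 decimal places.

Point 1:
  φ: degrees = first 2 digits = 0, minutes = 12.08; 0 + 12.08/60 = 0.2013333
  N → positive
  Longitude: split at 3 digits → 015° and 12.10125′; 15 + 12.10125/60 = 15.2016875
  E → positive
Point 2:
  φ: 21′ + 29.2″ = 21.48667′; 46 + 21.48667/60 = 46.3581111
  S ⇒ negate
  Lon: 152° + 32/60 + 55.07/3600 = 152 + 0.533333 + 0.015297 = 152.5486306
  hemisphere W, so the sign is −
Point 3:
  φ: 15.49′ = 0.258167°; total 16.2581667
  hemisphere S, so the sign is −
  λ: 33 + 14.6067/60 = 33.2434450
  hemisphere W, so the sign is −
Point 4:
  Latitude: 67° + 18/60 + 55.7/3600 = 67 + 0.300000 + 0.015472 = 67.3154722
  N ⇒ keep positive
  Lon: 56′ + 28.7″ = 56.47833′; 15 + 56.47833/60 = 15.9413056
  W ⇒ negate

1. 0.201333, 15.201688
2. -46.358111, -152.548631
3. -16.258167, -33.243445
4. 67.315472, -15.941306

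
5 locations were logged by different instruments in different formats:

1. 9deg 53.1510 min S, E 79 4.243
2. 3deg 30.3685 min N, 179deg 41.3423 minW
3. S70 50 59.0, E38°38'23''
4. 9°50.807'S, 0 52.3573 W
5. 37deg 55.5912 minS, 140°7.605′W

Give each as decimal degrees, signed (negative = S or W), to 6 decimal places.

1. -9.885850, 79.070717
2. 3.506142, -179.689038
3. -70.849722, 38.639722
4. -9.846783, -0.872622
5. -37.926520, -140.126750

Point 1:
  Latitude: 9 + 53.151/60 = 9.8858500
  hemisphere S, so the sign is −
  Lon: 79 + 4.243/60 = 79.0707167
  E → positive
Point 2:
  Latitude: 3 + 30.3685/60 = 3.5061417
  N ⇒ keep positive
  λ: 41.3423′ = 0.689038°; total 179.6890383
  W ⇒ negate
Point 3:
  Latitude: 50′ + 59″ = 50.98333′; 70 + 50.98333/60 = 70.8497222
  S ⇒ negate
  λ: 38° + 38/60 + 23/3600 = 38 + 0.633333 + 0.006389 = 38.6397222
  E → positive
Point 4:
  Lat: 50.807′ = 0.846783°; total 9.8467833
  S → negative
  Longitude: 0 + 52.3573/60 = 0.8726217
  W → negative
Point 5:
  Latitude: 55.5912′ = 0.926520°; total 37.9265200
  S → negative
  λ: 140 + 7.605/60 = 140.1267500
  hemisphere W, so the sign is −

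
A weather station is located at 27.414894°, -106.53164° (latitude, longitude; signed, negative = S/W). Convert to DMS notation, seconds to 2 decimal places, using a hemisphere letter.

27°24′53.62″ N, 106°31′53.90″ W

Lat: 0.414894° → 24.89364′; 0.89364 × 60 = 53.6184″
Longitude is negative → W; |value| = 106.531640
λ: whole degrees 106; 31.89840′ → 31′ and 53.9040″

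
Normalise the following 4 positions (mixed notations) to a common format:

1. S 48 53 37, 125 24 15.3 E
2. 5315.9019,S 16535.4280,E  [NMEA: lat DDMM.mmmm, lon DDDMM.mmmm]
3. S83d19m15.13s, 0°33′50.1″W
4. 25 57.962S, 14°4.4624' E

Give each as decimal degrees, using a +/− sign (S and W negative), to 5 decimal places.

Point 1:
  Latitude: 53′ + 37″ = 53.61667′; 48 + 53.61667/60 = 48.893611
  S ⇒ negate
  Longitude: 24′ + 15.3″ = 24.25500′; 125 + 24.25500/60 = 125.404250
  E ⇒ keep positive
Point 2:
  φ: split at 2 digits → 53° and 15.9019′; 53 + 15.9019/60 = 53.265032
  hemisphere S, so the sign is −
  λ: split at 3 digits → 165° and 35.428′; 165 + 35.428/60 = 165.590467
  E ⇒ keep positive
Point 3:
  Latitude: 83° + 19/60 + 15.13/3600 = 83 + 0.316667 + 0.004203 = 83.320869
  S ⇒ negate
  Longitude: 0 + 33/60 + 50.1/3600 = 0.563917
  hemisphere W, so the sign is −
Point 4:
  φ: 25 + 57.962/60 = 25.966033
  S → negative
  λ: 14 + 4.4624/60 = 14.074373
  E ⇒ keep positive

1. -48.89361, 125.40425
2. -53.26503, 165.59047
3. -83.32087, -0.56392
4. -25.96603, 14.07437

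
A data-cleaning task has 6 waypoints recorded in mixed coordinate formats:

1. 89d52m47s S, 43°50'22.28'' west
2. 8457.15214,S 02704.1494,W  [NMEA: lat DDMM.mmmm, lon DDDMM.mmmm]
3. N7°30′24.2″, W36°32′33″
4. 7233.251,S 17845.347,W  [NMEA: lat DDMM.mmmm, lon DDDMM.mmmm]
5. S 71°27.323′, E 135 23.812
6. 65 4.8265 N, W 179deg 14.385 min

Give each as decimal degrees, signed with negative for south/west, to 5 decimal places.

1. -89.87972, -43.83952
2. -84.95254, -27.06916
3. 7.50672, -36.54250
4. -72.55418, -178.75578
5. -71.45538, 135.39687
6. 65.08044, -179.23975

Point 1:
  Lat: 52′ + 47″ = 52.78333′; 89 + 52.78333/60 = 89.879722
  S → negative
  Longitude: 50′ + 22.28″ = 50.37133′; 43 + 50.37133/60 = 43.839522
  W → negative
Point 2:
  Lat: degrees = first 2 digits = 84, minutes = 57.15214; 84 + 57.15214/60 = 84.952536
  S ⇒ negate
  Lon: degrees = first 3 digits = 27, minutes = 4.1494; 27 + 4.1494/60 = 27.069157
  W ⇒ negate
Point 3:
  φ: 7° + 30/60 + 24.2/3600 = 7 + 0.500000 + 0.006722 = 7.506722
  N ⇒ keep positive
  Longitude: 36° + 32/60 + 33/3600 = 36 + 0.533333 + 0.009167 = 36.542500
  W → negative
Point 4:
  Latitude: degrees = first 2 digits = 72, minutes = 33.251; 72 + 33.251/60 = 72.554183
  hemisphere S, so the sign is −
  Longitude: split at 3 digits → 178° and 45.347′; 178 + 45.347/60 = 178.755783
  W → negative
Point 5:
  φ: 71 + 27.323/60 = 71.455383
  S ⇒ negate
  Lon: 135 + 23.812/60 = 135.396867
  E ⇒ keep positive
Point 6:
  Lat: 4.8265′ = 0.080442°; total 65.080442
  N ⇒ keep positive
  λ: 14.385′ = 0.239750°; total 179.239750
  W ⇒ negate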